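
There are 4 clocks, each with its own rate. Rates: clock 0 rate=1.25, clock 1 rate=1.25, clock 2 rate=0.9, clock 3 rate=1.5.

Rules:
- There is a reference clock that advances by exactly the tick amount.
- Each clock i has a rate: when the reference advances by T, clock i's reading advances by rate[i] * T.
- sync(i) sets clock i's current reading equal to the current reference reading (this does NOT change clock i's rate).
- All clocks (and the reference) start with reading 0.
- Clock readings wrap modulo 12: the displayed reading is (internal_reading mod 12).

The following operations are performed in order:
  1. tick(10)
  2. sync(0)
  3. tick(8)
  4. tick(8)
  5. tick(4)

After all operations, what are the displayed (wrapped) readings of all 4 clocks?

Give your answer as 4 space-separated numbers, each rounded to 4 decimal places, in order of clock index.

After op 1 tick(10): ref=10.0000 raw=[12.5000 12.5000 9.0000 15.0000]
After op 2 sync(0): ref=10.0000 raw=[10.0000 12.5000 9.0000 15.0000]
After op 3 tick(8): ref=18.0000 raw=[20.0000 22.5000 16.2000 27.0000]
After op 4 tick(8): ref=26.0000 raw=[30.0000 32.5000 23.4000 39.0000]
After op 5 tick(4): ref=30.0000 raw=[35.0000 37.5000 27.0000 45.0000]
Wrap final raw readings (mod 12): 35.0000 mod 12 = 11.0000; 37.5000 mod 12 = 1.5000; 27.0000 mod 12 = 3.0000; 45.0000 mod 12 = 9.0000

Answer: 11.0000 1.5000 3.0000 9.0000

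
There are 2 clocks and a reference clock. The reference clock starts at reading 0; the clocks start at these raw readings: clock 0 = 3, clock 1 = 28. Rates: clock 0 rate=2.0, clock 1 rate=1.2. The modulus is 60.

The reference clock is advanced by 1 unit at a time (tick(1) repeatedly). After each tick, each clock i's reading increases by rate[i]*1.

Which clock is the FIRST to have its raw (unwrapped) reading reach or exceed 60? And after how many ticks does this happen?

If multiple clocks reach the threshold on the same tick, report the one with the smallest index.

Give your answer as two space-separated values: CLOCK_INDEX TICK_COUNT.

Answer: 1 27

Derivation:
clock 0: start=3, rate=2.0, needs 60-3 = 57; ticks = ceil(57/2.0) = ceil(28.5000) = 29; reading at tick 29 = 3 + 2.0*29 = 61.0000
clock 1: start=28, rate=1.2, needs 60-28 = 32; ticks = ceil(32/1.2) = ceil(26.6667) = 27; reading at tick 27 = 28 + 1.2*27 = 60.4000
Minimum tick count = 27; winners = [1]; smallest index = 1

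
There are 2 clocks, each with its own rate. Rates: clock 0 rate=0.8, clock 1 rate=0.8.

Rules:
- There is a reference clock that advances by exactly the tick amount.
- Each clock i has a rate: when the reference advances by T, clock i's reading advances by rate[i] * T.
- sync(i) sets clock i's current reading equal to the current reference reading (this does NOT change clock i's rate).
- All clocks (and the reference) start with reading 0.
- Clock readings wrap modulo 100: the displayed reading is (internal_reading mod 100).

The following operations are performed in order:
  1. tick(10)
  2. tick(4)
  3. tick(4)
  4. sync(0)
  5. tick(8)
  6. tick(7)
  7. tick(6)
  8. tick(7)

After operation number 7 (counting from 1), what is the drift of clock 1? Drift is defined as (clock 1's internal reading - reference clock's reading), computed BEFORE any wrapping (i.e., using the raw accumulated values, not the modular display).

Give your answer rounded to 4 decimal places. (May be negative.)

Answer: -7.8000

Derivation:
After op 1 tick(10): ref=10.0000 raw=[8.0000 8.0000]
After op 2 tick(4): ref=14.0000 raw=[11.2000 11.2000]
After op 3 tick(4): ref=18.0000 raw=[14.4000 14.4000]
After op 4 sync(0): ref=18.0000 raw=[18.0000 14.4000]
After op 5 tick(8): ref=26.0000 raw=[24.4000 20.8000]
After op 6 tick(7): ref=33.0000 raw=[30.0000 26.4000]
After op 7 tick(6): ref=39.0000 raw=[34.8000 31.2000]
Drift of clock 1 after op 7: 31.2000 - 39.0000 = -7.8000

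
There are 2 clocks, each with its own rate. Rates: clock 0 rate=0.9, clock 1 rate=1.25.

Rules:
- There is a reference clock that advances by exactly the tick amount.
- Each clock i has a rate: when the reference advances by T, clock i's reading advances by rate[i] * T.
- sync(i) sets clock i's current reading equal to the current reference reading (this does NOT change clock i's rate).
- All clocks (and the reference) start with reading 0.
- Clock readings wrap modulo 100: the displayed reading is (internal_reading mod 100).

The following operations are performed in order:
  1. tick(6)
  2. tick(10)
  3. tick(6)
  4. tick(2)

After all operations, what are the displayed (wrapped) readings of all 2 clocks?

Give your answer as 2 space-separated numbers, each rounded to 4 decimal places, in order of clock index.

Answer: 21.6000 30.0000

Derivation:
After op 1 tick(6): ref=6.0000 raw=[5.4000 7.5000]
After op 2 tick(10): ref=16.0000 raw=[14.4000 20.0000]
After op 3 tick(6): ref=22.0000 raw=[19.8000 27.5000]
After op 4 tick(2): ref=24.0000 raw=[21.6000 30.0000]
Wrap final raw readings (mod 100): 21.6000 mod 100 = 21.6000; 30.0000 mod 100 = 30.0000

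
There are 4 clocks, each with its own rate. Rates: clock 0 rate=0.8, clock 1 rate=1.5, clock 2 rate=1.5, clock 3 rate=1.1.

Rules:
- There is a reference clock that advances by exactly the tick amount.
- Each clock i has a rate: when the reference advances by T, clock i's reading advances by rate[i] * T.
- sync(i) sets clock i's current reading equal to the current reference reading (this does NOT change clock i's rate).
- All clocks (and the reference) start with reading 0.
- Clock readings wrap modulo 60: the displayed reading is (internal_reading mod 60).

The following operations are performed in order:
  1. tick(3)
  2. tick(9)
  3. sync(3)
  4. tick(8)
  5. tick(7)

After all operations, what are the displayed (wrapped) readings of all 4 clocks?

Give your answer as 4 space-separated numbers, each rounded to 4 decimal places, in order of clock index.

Answer: 21.6000 40.5000 40.5000 28.5000

Derivation:
After op 1 tick(3): ref=3.0000 raw=[2.4000 4.5000 4.5000 3.3000]
After op 2 tick(9): ref=12.0000 raw=[9.6000 18.0000 18.0000 13.2000]
After op 3 sync(3): ref=12.0000 raw=[9.6000 18.0000 18.0000 12.0000]
After op 4 tick(8): ref=20.0000 raw=[16.0000 30.0000 30.0000 20.8000]
After op 5 tick(7): ref=27.0000 raw=[21.6000 40.5000 40.5000 28.5000]
Wrap final raw readings (mod 60): 21.6000 mod 60 = 21.6000; 40.5000 mod 60 = 40.5000; 40.5000 mod 60 = 40.5000; 28.5000 mod 60 = 28.5000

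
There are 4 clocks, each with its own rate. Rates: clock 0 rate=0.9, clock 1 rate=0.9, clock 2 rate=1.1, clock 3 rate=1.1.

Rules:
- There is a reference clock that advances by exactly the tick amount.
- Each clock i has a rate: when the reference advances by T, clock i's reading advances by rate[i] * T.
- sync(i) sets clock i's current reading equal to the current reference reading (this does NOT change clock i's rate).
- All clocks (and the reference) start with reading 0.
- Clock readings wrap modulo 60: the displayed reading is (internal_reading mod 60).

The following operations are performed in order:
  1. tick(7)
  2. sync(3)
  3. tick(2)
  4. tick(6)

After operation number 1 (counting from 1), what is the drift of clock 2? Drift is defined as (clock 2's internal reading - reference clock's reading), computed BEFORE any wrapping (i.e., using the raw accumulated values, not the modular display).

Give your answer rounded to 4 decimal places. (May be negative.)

Answer: 0.7000

Derivation:
After op 1 tick(7): ref=7.0000 raw=[6.3000 6.3000 7.7000 7.7000]
Drift of clock 2 after op 1: 7.7000 - 7.0000 = 0.7000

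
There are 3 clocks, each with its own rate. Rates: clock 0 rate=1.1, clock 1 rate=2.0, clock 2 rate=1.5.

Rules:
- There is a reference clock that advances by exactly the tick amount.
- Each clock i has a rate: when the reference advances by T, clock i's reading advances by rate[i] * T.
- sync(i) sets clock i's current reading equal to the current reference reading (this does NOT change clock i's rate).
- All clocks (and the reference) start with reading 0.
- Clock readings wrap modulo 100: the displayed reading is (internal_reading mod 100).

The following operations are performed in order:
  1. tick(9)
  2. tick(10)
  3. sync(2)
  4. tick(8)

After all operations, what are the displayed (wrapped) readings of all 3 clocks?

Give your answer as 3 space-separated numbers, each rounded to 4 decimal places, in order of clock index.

Answer: 29.7000 54.0000 31.0000

Derivation:
After op 1 tick(9): ref=9.0000 raw=[9.9000 18.0000 13.5000]
After op 2 tick(10): ref=19.0000 raw=[20.9000 38.0000 28.5000]
After op 3 sync(2): ref=19.0000 raw=[20.9000 38.0000 19.0000]
After op 4 tick(8): ref=27.0000 raw=[29.7000 54.0000 31.0000]
Wrap final raw readings (mod 100): 29.7000 mod 100 = 29.7000; 54.0000 mod 100 = 54.0000; 31.0000 mod 100 = 31.0000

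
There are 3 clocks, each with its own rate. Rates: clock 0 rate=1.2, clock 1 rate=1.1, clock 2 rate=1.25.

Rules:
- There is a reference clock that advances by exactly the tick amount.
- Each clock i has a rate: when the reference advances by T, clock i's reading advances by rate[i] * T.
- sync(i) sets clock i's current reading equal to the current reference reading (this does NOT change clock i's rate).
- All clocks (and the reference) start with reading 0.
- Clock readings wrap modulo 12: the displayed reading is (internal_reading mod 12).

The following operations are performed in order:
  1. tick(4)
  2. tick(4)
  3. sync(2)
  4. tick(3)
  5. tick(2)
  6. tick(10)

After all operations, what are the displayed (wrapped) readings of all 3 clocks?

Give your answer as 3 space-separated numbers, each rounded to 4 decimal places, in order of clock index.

Answer: 3.6000 1.3000 2.7500

Derivation:
After op 1 tick(4): ref=4.0000 raw=[4.8000 4.4000 5.0000]
After op 2 tick(4): ref=8.0000 raw=[9.6000 8.8000 10.0000]
After op 3 sync(2): ref=8.0000 raw=[9.6000 8.8000 8.0000]
After op 4 tick(3): ref=11.0000 raw=[13.2000 12.1000 11.7500]
After op 5 tick(2): ref=13.0000 raw=[15.6000 14.3000 14.2500]
After op 6 tick(10): ref=23.0000 raw=[27.6000 25.3000 26.7500]
Wrap final raw readings (mod 12): 27.6000 mod 12 = 3.6000; 25.3000 mod 12 = 1.3000; 26.7500 mod 12 = 2.7500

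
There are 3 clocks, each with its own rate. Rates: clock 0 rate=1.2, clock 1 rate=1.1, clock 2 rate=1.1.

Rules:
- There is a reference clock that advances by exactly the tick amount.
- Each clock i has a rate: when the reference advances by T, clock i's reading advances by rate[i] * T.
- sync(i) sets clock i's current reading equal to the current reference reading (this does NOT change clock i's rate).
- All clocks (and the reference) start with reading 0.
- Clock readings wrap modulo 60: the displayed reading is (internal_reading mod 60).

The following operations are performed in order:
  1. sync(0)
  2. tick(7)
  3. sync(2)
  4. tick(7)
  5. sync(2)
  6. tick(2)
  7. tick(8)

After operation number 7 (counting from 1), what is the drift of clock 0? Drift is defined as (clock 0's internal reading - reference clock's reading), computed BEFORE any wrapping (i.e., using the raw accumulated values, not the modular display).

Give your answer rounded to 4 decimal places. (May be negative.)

After op 1 sync(0): ref=0.0000 raw=[0.0000 0.0000 0.0000]
After op 2 tick(7): ref=7.0000 raw=[8.4000 7.7000 7.7000]
After op 3 sync(2): ref=7.0000 raw=[8.4000 7.7000 7.0000]
After op 4 tick(7): ref=14.0000 raw=[16.8000 15.4000 14.7000]
After op 5 sync(2): ref=14.0000 raw=[16.8000 15.4000 14.0000]
After op 6 tick(2): ref=16.0000 raw=[19.2000 17.6000 16.2000]
After op 7 tick(8): ref=24.0000 raw=[28.8000 26.4000 25.0000]
Drift of clock 0 after op 7: 28.8000 - 24.0000 = 4.8000

Answer: 4.8000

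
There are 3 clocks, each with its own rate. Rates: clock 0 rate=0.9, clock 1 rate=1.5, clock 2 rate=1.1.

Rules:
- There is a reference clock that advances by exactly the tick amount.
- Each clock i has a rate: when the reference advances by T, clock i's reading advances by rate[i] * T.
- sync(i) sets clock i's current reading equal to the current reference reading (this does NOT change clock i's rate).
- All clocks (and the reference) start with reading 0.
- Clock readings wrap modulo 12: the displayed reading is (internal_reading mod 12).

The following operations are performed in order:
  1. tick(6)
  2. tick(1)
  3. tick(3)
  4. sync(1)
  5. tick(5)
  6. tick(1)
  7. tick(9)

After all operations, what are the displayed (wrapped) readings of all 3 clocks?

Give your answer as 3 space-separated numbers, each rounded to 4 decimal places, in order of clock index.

After op 1 tick(6): ref=6.0000 raw=[5.4000 9.0000 6.6000]
After op 2 tick(1): ref=7.0000 raw=[6.3000 10.5000 7.7000]
After op 3 tick(3): ref=10.0000 raw=[9.0000 15.0000 11.0000]
After op 4 sync(1): ref=10.0000 raw=[9.0000 10.0000 11.0000]
After op 5 tick(5): ref=15.0000 raw=[13.5000 17.5000 16.5000]
After op 6 tick(1): ref=16.0000 raw=[14.4000 19.0000 17.6000]
After op 7 tick(9): ref=25.0000 raw=[22.5000 32.5000 27.5000]
Wrap final raw readings (mod 12): 22.5000 mod 12 = 10.5000; 32.5000 mod 12 = 8.5000; 27.5000 mod 12 = 3.5000

Answer: 10.5000 8.5000 3.5000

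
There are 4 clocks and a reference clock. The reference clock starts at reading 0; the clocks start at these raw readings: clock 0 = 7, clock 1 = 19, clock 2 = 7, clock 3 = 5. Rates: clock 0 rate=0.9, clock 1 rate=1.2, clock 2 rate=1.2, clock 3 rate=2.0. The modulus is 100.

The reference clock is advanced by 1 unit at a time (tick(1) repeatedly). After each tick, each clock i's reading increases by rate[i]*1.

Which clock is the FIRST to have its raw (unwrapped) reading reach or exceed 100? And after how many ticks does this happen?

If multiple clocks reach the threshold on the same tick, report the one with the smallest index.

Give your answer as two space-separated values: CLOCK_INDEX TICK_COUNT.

Answer: 3 48

Derivation:
clock 0: start=7, rate=0.9, needs 100-7 = 93; ticks = ceil(93/0.9) = ceil(103.3333) = 104; reading at tick 104 = 7 + 0.9*104 = 100.6000
clock 1: start=19, rate=1.2, needs 100-19 = 81; ticks = ceil(81/1.2) = ceil(67.5000) = 68; reading at tick 68 = 19 + 1.2*68 = 100.6000
clock 2: start=7, rate=1.2, needs 100-7 = 93; ticks = ceil(93/1.2) = ceil(77.5000) = 78; reading at tick 78 = 7 + 1.2*78 = 100.6000
clock 3: start=5, rate=2.0, needs 100-5 = 95; ticks = ceil(95/2.0) = ceil(47.5000) = 48; reading at tick 48 = 5 + 2.0*48 = 101.0000
Minimum tick count = 48; winners = [3]; smallest index = 3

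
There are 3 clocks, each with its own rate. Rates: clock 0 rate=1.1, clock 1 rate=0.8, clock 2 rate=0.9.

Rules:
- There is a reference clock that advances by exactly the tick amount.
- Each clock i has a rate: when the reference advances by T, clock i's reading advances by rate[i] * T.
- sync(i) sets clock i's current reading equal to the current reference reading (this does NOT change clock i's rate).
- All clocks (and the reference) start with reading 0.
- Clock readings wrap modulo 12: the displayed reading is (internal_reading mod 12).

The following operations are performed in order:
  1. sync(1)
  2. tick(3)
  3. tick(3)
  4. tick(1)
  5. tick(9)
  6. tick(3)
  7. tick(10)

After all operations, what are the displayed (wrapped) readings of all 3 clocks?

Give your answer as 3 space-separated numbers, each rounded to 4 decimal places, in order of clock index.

Answer: 7.9000 11.2000 2.1000

Derivation:
After op 1 sync(1): ref=0.0000 raw=[0.0000 0.0000 0.0000]
After op 2 tick(3): ref=3.0000 raw=[3.3000 2.4000 2.7000]
After op 3 tick(3): ref=6.0000 raw=[6.6000 4.8000 5.4000]
After op 4 tick(1): ref=7.0000 raw=[7.7000 5.6000 6.3000]
After op 5 tick(9): ref=16.0000 raw=[17.6000 12.8000 14.4000]
After op 6 tick(3): ref=19.0000 raw=[20.9000 15.2000 17.1000]
After op 7 tick(10): ref=29.0000 raw=[31.9000 23.2000 26.1000]
Wrap final raw readings (mod 12): 31.9000 mod 12 = 7.9000; 23.2000 mod 12 = 11.2000; 26.1000 mod 12 = 2.1000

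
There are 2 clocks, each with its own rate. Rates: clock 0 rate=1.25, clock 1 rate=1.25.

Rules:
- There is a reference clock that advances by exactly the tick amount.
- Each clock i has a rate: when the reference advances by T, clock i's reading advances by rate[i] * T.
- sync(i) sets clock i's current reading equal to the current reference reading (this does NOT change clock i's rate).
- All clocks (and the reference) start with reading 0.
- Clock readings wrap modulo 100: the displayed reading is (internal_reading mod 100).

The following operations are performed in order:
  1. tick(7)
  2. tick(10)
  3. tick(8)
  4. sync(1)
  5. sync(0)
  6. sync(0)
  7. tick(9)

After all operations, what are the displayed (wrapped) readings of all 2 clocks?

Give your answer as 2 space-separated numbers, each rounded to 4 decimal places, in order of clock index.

After op 1 tick(7): ref=7.0000 raw=[8.7500 8.7500]
After op 2 tick(10): ref=17.0000 raw=[21.2500 21.2500]
After op 3 tick(8): ref=25.0000 raw=[31.2500 31.2500]
After op 4 sync(1): ref=25.0000 raw=[31.2500 25.0000]
After op 5 sync(0): ref=25.0000 raw=[25.0000 25.0000]
After op 6 sync(0): ref=25.0000 raw=[25.0000 25.0000]
After op 7 tick(9): ref=34.0000 raw=[36.2500 36.2500]
Wrap final raw readings (mod 100): 36.2500 mod 100 = 36.2500; 36.2500 mod 100 = 36.2500

Answer: 36.2500 36.2500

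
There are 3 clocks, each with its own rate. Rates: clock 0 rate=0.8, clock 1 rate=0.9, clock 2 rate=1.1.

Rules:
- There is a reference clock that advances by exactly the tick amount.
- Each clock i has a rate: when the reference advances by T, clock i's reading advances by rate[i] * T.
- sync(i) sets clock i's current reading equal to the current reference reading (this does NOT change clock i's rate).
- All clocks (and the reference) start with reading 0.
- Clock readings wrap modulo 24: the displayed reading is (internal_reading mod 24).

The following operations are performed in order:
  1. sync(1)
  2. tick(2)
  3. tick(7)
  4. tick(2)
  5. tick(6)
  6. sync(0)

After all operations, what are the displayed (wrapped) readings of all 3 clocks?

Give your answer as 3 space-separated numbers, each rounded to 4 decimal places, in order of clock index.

After op 1 sync(1): ref=0.0000 raw=[0.0000 0.0000 0.0000]
After op 2 tick(2): ref=2.0000 raw=[1.6000 1.8000 2.2000]
After op 3 tick(7): ref=9.0000 raw=[7.2000 8.1000 9.9000]
After op 4 tick(2): ref=11.0000 raw=[8.8000 9.9000 12.1000]
After op 5 tick(6): ref=17.0000 raw=[13.6000 15.3000 18.7000]
After op 6 sync(0): ref=17.0000 raw=[17.0000 15.3000 18.7000]
Wrap final raw readings (mod 24): 17.0000 mod 24 = 17.0000; 15.3000 mod 24 = 15.3000; 18.7000 mod 24 = 18.7000

Answer: 17.0000 15.3000 18.7000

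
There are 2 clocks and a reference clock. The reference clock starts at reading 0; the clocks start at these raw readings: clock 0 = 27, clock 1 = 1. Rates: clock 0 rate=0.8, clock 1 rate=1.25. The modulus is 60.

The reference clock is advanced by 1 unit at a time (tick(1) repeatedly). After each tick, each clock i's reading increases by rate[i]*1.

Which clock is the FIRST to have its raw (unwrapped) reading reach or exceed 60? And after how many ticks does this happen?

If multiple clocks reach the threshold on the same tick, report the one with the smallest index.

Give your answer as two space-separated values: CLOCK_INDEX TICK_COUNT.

clock 0: start=27, rate=0.8, needs 60-27 = 33; ticks = ceil(33/0.8) = ceil(41.2500) = 42; reading at tick 42 = 27 + 0.8*42 = 60.6000
clock 1: start=1, rate=1.25, needs 60-1 = 59; ticks = ceil(59/1.25) = ceil(47.2000) = 48; reading at tick 48 = 1 + 1.25*48 = 61.0000
Minimum tick count = 42; winners = [0]; smallest index = 0

Answer: 0 42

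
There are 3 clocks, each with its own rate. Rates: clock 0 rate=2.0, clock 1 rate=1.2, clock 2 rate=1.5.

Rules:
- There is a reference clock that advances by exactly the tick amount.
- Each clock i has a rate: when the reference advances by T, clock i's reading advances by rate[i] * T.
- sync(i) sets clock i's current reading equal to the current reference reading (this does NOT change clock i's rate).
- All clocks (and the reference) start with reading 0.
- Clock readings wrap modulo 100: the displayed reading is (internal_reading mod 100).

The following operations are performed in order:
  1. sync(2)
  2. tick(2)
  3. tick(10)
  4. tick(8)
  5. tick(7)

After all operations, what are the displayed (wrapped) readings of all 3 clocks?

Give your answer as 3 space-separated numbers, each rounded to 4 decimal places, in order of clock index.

Answer: 54.0000 32.4000 40.5000

Derivation:
After op 1 sync(2): ref=0.0000 raw=[0.0000 0.0000 0.0000]
After op 2 tick(2): ref=2.0000 raw=[4.0000 2.4000 3.0000]
After op 3 tick(10): ref=12.0000 raw=[24.0000 14.4000 18.0000]
After op 4 tick(8): ref=20.0000 raw=[40.0000 24.0000 30.0000]
After op 5 tick(7): ref=27.0000 raw=[54.0000 32.4000 40.5000]
Wrap final raw readings (mod 100): 54.0000 mod 100 = 54.0000; 32.4000 mod 100 = 32.4000; 40.5000 mod 100 = 40.5000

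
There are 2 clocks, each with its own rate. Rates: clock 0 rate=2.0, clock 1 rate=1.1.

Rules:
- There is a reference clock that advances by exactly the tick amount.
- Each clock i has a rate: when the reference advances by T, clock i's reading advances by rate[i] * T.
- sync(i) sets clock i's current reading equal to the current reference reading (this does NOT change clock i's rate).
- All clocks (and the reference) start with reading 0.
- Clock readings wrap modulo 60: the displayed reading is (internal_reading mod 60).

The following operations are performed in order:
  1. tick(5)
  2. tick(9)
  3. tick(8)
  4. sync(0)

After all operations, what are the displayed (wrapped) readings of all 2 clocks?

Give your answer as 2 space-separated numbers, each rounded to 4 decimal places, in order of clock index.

After op 1 tick(5): ref=5.0000 raw=[10.0000 5.5000]
After op 2 tick(9): ref=14.0000 raw=[28.0000 15.4000]
After op 3 tick(8): ref=22.0000 raw=[44.0000 24.2000]
After op 4 sync(0): ref=22.0000 raw=[22.0000 24.2000]
Wrap final raw readings (mod 60): 22.0000 mod 60 = 22.0000; 24.2000 mod 60 = 24.2000

Answer: 22.0000 24.2000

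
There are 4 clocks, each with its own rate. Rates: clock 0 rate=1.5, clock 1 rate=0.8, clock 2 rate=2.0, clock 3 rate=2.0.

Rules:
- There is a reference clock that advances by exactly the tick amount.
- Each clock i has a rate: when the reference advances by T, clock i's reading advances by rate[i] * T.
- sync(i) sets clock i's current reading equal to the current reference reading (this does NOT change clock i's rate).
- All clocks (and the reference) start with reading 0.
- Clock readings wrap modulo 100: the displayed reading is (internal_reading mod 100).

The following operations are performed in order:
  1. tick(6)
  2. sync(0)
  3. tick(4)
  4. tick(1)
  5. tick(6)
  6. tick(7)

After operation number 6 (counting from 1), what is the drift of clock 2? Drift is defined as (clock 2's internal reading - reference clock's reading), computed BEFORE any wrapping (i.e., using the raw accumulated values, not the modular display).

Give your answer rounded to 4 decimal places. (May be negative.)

After op 1 tick(6): ref=6.0000 raw=[9.0000 4.8000 12.0000 12.0000]
After op 2 sync(0): ref=6.0000 raw=[6.0000 4.8000 12.0000 12.0000]
After op 3 tick(4): ref=10.0000 raw=[12.0000 8.0000 20.0000 20.0000]
After op 4 tick(1): ref=11.0000 raw=[13.5000 8.8000 22.0000 22.0000]
After op 5 tick(6): ref=17.0000 raw=[22.5000 13.6000 34.0000 34.0000]
After op 6 tick(7): ref=24.0000 raw=[33.0000 19.2000 48.0000 48.0000]
Drift of clock 2 after op 6: 48.0000 - 24.0000 = 24.0000

Answer: 24.0000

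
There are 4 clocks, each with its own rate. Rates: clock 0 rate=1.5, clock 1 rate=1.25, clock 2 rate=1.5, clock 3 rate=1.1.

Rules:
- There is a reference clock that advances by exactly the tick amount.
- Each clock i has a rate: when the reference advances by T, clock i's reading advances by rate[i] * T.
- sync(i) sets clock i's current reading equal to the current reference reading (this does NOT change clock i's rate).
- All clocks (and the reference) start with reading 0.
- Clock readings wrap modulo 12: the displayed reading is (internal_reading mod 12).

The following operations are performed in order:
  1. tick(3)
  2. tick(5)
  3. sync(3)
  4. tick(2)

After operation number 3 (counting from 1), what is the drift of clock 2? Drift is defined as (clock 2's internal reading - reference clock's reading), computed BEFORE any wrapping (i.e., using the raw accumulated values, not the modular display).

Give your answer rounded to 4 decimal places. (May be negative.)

After op 1 tick(3): ref=3.0000 raw=[4.5000 3.7500 4.5000 3.3000]
After op 2 tick(5): ref=8.0000 raw=[12.0000 10.0000 12.0000 8.8000]
After op 3 sync(3): ref=8.0000 raw=[12.0000 10.0000 12.0000 8.0000]
Drift of clock 2 after op 3: 12.0000 - 8.0000 = 4.0000

Answer: 4.0000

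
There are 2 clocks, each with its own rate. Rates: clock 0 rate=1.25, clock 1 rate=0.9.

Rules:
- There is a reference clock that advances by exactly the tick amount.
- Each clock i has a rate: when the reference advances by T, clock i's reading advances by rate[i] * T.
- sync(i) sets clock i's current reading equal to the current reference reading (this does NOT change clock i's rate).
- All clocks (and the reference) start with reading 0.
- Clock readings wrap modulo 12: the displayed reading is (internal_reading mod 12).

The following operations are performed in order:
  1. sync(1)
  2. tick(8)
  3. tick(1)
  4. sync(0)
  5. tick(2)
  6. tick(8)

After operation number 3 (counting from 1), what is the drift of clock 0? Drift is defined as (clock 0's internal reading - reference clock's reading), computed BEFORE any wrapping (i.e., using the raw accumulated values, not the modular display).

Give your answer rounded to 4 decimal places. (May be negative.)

Answer: 2.2500

Derivation:
After op 1 sync(1): ref=0.0000 raw=[0.0000 0.0000]
After op 2 tick(8): ref=8.0000 raw=[10.0000 7.2000]
After op 3 tick(1): ref=9.0000 raw=[11.2500 8.1000]
Drift of clock 0 after op 3: 11.2500 - 9.0000 = 2.2500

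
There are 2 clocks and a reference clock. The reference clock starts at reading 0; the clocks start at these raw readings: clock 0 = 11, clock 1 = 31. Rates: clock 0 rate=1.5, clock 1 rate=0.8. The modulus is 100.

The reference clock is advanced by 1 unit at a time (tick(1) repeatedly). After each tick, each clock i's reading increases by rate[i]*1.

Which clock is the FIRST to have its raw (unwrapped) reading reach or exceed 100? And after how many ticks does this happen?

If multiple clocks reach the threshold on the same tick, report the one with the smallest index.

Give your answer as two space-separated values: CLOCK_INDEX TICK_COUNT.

Answer: 0 60

Derivation:
clock 0: start=11, rate=1.5, needs 100-11 = 89; ticks = ceil(89/1.5) = ceil(59.3333) = 60; reading at tick 60 = 11 + 1.5*60 = 101.0000
clock 1: start=31, rate=0.8, needs 100-31 = 69; ticks = ceil(69/0.8) = ceil(86.2500) = 87; reading at tick 87 = 31 + 0.8*87 = 100.6000
Minimum tick count = 60; winners = [0]; smallest index = 0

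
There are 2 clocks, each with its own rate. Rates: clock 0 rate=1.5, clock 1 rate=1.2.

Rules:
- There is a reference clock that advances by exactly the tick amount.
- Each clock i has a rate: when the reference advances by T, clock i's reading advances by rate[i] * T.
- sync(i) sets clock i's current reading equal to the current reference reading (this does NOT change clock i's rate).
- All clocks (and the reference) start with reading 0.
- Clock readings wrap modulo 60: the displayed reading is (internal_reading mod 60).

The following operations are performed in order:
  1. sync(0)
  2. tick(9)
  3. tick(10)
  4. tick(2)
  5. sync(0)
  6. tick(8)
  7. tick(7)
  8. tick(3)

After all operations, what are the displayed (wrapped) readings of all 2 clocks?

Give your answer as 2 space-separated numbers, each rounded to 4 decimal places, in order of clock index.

Answer: 48.0000 46.8000

Derivation:
After op 1 sync(0): ref=0.0000 raw=[0.0000 0.0000]
After op 2 tick(9): ref=9.0000 raw=[13.5000 10.8000]
After op 3 tick(10): ref=19.0000 raw=[28.5000 22.8000]
After op 4 tick(2): ref=21.0000 raw=[31.5000 25.2000]
After op 5 sync(0): ref=21.0000 raw=[21.0000 25.2000]
After op 6 tick(8): ref=29.0000 raw=[33.0000 34.8000]
After op 7 tick(7): ref=36.0000 raw=[43.5000 43.2000]
After op 8 tick(3): ref=39.0000 raw=[48.0000 46.8000]
Wrap final raw readings (mod 60): 48.0000 mod 60 = 48.0000; 46.8000 mod 60 = 46.8000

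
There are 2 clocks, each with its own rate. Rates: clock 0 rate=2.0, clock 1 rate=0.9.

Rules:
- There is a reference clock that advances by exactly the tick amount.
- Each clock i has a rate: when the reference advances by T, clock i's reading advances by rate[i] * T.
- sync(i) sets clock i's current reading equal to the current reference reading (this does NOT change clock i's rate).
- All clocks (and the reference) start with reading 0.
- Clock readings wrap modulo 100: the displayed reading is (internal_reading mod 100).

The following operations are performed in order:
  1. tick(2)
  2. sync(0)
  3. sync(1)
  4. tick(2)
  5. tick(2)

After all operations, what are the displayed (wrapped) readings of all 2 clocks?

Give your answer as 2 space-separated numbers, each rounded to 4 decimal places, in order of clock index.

Answer: 10.0000 5.6000

Derivation:
After op 1 tick(2): ref=2.0000 raw=[4.0000 1.8000]
After op 2 sync(0): ref=2.0000 raw=[2.0000 1.8000]
After op 3 sync(1): ref=2.0000 raw=[2.0000 2.0000]
After op 4 tick(2): ref=4.0000 raw=[6.0000 3.8000]
After op 5 tick(2): ref=6.0000 raw=[10.0000 5.6000]
Wrap final raw readings (mod 100): 10.0000 mod 100 = 10.0000; 5.6000 mod 100 = 5.6000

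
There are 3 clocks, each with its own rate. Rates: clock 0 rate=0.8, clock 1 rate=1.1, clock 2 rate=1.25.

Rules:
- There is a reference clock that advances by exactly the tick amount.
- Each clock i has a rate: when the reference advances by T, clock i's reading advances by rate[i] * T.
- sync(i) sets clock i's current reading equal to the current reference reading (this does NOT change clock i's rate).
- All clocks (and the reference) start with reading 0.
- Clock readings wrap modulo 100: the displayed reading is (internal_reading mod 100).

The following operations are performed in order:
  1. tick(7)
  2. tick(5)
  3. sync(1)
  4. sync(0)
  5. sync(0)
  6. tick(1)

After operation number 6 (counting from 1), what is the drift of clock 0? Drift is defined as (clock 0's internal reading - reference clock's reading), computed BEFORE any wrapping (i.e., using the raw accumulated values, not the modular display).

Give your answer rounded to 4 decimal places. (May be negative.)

Answer: -0.2000

Derivation:
After op 1 tick(7): ref=7.0000 raw=[5.6000 7.7000 8.7500]
After op 2 tick(5): ref=12.0000 raw=[9.6000 13.2000 15.0000]
After op 3 sync(1): ref=12.0000 raw=[9.6000 12.0000 15.0000]
After op 4 sync(0): ref=12.0000 raw=[12.0000 12.0000 15.0000]
After op 5 sync(0): ref=12.0000 raw=[12.0000 12.0000 15.0000]
After op 6 tick(1): ref=13.0000 raw=[12.8000 13.1000 16.2500]
Drift of clock 0 after op 6: 12.8000 - 13.0000 = -0.2000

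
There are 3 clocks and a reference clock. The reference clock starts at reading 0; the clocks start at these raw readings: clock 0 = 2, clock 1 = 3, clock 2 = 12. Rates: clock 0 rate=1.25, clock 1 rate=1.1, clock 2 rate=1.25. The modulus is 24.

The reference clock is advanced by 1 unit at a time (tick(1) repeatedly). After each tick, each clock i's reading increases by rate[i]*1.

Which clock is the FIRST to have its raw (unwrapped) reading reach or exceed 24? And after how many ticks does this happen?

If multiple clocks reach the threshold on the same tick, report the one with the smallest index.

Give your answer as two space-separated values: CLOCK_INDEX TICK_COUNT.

clock 0: start=2, rate=1.25, needs 24-2 = 22; ticks = ceil(22/1.25) = ceil(17.6000) = 18; reading at tick 18 = 2 + 1.25*18 = 24.5000
clock 1: start=3, rate=1.1, needs 24-3 = 21; ticks = ceil(21/1.1) = ceil(19.0909) = 20; reading at tick 20 = 3 + 1.1*20 = 25.0000
clock 2: start=12, rate=1.25, needs 24-12 = 12; ticks = ceil(12/1.25) = ceil(9.6000) = 10; reading at tick 10 = 12 + 1.25*10 = 24.5000
Minimum tick count = 10; winners = [2]; smallest index = 2

Answer: 2 10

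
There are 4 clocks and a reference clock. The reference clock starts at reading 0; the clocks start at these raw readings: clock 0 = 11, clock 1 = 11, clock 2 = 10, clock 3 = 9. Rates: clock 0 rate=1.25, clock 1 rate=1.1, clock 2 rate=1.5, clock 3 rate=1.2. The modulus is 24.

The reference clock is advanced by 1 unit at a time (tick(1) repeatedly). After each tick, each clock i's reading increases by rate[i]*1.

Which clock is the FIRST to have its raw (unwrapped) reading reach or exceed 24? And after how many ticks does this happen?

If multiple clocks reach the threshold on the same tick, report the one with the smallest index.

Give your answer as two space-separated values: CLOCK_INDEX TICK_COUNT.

clock 0: start=11, rate=1.25, needs 24-11 = 13; ticks = ceil(13/1.25) = ceil(10.4000) = 11; reading at tick 11 = 11 + 1.25*11 = 24.7500
clock 1: start=11, rate=1.1, needs 24-11 = 13; ticks = ceil(13/1.1) = ceil(11.8182) = 12; reading at tick 12 = 11 + 1.1*12 = 24.2000
clock 2: start=10, rate=1.5, needs 24-10 = 14; ticks = ceil(14/1.5) = ceil(9.3333) = 10; reading at tick 10 = 10 + 1.5*10 = 25.0000
clock 3: start=9, rate=1.2, needs 24-9 = 15; ticks = ceil(15/1.2) = ceil(12.5000) = 13; reading at tick 13 = 9 + 1.2*13 = 24.6000
Minimum tick count = 10; winners = [2]; smallest index = 2

Answer: 2 10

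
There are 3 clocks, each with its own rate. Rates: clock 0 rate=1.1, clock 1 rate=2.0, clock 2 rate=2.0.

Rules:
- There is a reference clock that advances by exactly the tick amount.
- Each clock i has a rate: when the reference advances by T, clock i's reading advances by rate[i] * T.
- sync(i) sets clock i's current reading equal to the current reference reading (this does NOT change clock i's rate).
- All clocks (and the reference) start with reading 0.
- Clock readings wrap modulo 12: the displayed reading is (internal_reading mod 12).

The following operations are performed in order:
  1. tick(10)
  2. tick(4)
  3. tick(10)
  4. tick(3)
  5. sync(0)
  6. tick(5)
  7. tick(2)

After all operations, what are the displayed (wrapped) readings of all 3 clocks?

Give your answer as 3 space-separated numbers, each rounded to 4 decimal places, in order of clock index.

Answer: 10.7000 8.0000 8.0000

Derivation:
After op 1 tick(10): ref=10.0000 raw=[11.0000 20.0000 20.0000]
After op 2 tick(4): ref=14.0000 raw=[15.4000 28.0000 28.0000]
After op 3 tick(10): ref=24.0000 raw=[26.4000 48.0000 48.0000]
After op 4 tick(3): ref=27.0000 raw=[29.7000 54.0000 54.0000]
After op 5 sync(0): ref=27.0000 raw=[27.0000 54.0000 54.0000]
After op 6 tick(5): ref=32.0000 raw=[32.5000 64.0000 64.0000]
After op 7 tick(2): ref=34.0000 raw=[34.7000 68.0000 68.0000]
Wrap final raw readings (mod 12): 34.7000 mod 12 = 10.7000; 68.0000 mod 12 = 8.0000; 68.0000 mod 12 = 8.0000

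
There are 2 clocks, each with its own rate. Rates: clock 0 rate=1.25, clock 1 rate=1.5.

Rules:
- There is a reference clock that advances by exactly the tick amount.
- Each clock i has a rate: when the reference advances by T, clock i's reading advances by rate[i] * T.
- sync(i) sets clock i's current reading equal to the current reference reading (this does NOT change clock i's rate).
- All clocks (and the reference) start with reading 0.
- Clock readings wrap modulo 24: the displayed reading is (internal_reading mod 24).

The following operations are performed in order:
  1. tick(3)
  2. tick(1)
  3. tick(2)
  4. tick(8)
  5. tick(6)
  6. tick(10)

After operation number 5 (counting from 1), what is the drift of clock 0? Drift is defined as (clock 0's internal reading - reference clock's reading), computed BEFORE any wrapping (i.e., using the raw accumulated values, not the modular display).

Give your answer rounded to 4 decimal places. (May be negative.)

After op 1 tick(3): ref=3.0000 raw=[3.7500 4.5000]
After op 2 tick(1): ref=4.0000 raw=[5.0000 6.0000]
After op 3 tick(2): ref=6.0000 raw=[7.5000 9.0000]
After op 4 tick(8): ref=14.0000 raw=[17.5000 21.0000]
After op 5 tick(6): ref=20.0000 raw=[25.0000 30.0000]
Drift of clock 0 after op 5: 25.0000 - 20.0000 = 5.0000

Answer: 5.0000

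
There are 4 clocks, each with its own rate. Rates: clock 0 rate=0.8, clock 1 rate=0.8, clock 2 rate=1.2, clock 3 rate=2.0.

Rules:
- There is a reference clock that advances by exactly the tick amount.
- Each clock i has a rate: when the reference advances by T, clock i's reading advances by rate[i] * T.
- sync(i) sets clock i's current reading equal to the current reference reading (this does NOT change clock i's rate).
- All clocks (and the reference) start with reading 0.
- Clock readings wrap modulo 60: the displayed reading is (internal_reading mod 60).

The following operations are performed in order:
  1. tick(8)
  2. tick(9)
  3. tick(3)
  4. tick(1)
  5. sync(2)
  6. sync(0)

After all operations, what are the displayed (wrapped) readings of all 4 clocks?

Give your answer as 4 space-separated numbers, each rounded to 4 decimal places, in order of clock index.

Answer: 21.0000 16.8000 21.0000 42.0000

Derivation:
After op 1 tick(8): ref=8.0000 raw=[6.4000 6.4000 9.6000 16.0000]
After op 2 tick(9): ref=17.0000 raw=[13.6000 13.6000 20.4000 34.0000]
After op 3 tick(3): ref=20.0000 raw=[16.0000 16.0000 24.0000 40.0000]
After op 4 tick(1): ref=21.0000 raw=[16.8000 16.8000 25.2000 42.0000]
After op 5 sync(2): ref=21.0000 raw=[16.8000 16.8000 21.0000 42.0000]
After op 6 sync(0): ref=21.0000 raw=[21.0000 16.8000 21.0000 42.0000]
Wrap final raw readings (mod 60): 21.0000 mod 60 = 21.0000; 16.8000 mod 60 = 16.8000; 21.0000 mod 60 = 21.0000; 42.0000 mod 60 = 42.0000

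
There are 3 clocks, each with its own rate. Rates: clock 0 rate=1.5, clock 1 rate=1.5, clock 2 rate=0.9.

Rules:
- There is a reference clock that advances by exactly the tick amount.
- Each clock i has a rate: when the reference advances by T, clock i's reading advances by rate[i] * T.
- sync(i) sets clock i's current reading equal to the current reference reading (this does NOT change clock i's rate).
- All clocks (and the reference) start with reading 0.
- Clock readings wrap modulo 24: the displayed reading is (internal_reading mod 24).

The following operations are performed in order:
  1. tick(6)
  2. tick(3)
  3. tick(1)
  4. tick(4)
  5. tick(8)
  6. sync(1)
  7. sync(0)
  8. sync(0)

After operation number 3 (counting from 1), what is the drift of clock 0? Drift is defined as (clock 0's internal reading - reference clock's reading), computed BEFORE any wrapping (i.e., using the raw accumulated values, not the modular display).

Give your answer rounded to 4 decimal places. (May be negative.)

After op 1 tick(6): ref=6.0000 raw=[9.0000 9.0000 5.4000]
After op 2 tick(3): ref=9.0000 raw=[13.5000 13.5000 8.1000]
After op 3 tick(1): ref=10.0000 raw=[15.0000 15.0000 9.0000]
Drift of clock 0 after op 3: 15.0000 - 10.0000 = 5.0000

Answer: 5.0000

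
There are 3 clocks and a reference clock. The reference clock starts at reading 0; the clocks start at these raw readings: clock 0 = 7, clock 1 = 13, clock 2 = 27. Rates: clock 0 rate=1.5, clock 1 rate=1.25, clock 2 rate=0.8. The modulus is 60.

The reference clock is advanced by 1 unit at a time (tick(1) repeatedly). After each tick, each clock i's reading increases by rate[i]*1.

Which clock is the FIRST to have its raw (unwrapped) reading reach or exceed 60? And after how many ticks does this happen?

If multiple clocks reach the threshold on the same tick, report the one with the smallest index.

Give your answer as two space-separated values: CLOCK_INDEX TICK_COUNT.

clock 0: start=7, rate=1.5, needs 60-7 = 53; ticks = ceil(53/1.5) = ceil(35.3333) = 36; reading at tick 36 = 7 + 1.5*36 = 61.0000
clock 1: start=13, rate=1.25, needs 60-13 = 47; ticks = ceil(47/1.25) = ceil(37.6000) = 38; reading at tick 38 = 13 + 1.25*38 = 60.5000
clock 2: start=27, rate=0.8, needs 60-27 = 33; ticks = ceil(33/0.8) = ceil(41.2500) = 42; reading at tick 42 = 27 + 0.8*42 = 60.6000
Minimum tick count = 36; winners = [0]; smallest index = 0

Answer: 0 36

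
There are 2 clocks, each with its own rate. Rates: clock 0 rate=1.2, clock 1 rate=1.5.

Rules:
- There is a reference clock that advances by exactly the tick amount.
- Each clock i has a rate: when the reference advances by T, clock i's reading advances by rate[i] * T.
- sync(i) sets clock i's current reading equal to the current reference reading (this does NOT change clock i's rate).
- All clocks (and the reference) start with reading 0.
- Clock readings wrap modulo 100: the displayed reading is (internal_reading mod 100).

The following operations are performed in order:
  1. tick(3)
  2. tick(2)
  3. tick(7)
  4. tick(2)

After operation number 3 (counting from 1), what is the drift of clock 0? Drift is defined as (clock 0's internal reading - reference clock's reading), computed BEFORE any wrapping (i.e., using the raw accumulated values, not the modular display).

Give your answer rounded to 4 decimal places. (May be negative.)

After op 1 tick(3): ref=3.0000 raw=[3.6000 4.5000]
After op 2 tick(2): ref=5.0000 raw=[6.0000 7.5000]
After op 3 tick(7): ref=12.0000 raw=[14.4000 18.0000]
Drift of clock 0 after op 3: 14.4000 - 12.0000 = 2.4000

Answer: 2.4000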